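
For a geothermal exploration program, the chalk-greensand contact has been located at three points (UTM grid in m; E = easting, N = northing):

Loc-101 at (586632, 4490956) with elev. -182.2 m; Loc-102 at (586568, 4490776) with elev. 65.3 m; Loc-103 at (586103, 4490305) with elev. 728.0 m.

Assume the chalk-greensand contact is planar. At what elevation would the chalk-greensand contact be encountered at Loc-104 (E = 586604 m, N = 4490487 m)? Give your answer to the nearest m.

Let the plane be z = a·E + b·N + c.
Loc-102−Loc-101: −64a − 180b = 247.5;  Loc-103−Loc-101: −529a − 651b = 910.2.
Solving gives a = −0.05066659, b = −1.35698521.
Then c = -182.2 − a·586632 − b·4490956 = 6123701.32.
At (586604, 4490487): z = −29721.2 − 6093524.5 + 6123701.32 = 455.6 m.

456 m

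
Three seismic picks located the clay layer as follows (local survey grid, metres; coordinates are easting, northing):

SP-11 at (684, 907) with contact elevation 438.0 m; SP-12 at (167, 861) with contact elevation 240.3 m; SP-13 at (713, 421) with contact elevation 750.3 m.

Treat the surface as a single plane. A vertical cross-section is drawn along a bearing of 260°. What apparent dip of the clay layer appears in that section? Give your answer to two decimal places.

Two edge vectors: SP-11→SP-12 = (-517, -46, -197.7), SP-11→SP-13 = (29, -486, 312.3).
Normal n = (SP-11→SP-12) × (SP-11→SP-13) = (-110448, 155725.8, 252596).
So ∂z/∂easting = −n_x/n_z = 0.43725 and ∂z/∂northing = −n_y/n_z = −0.61650.
Unit vector along 260° is (sin 260°, cos 260°) = (-0.9848, -0.1736).
Slope in that direction = a·(-0.9848) + b·(-0.1736) = −0.32355.
Apparent dip = arctan|0.32355| = 17.93° (true dip is 37.1°, so apparent ≤ true as expected).

17.93°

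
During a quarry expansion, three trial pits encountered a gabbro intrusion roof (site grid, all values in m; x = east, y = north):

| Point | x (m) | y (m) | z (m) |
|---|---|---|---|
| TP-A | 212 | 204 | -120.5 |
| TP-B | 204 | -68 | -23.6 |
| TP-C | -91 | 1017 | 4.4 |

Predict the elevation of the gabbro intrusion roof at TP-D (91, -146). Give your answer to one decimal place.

144.6 m

Two edge vectors: TP-A→TP-B = (-8, -272, 96.9), TP-A→TP-C = (-303, 813, 124.9).
Normal n = (TP-A→TP-B) × (TP-A→TP-C) = (-112752.5, -28361.5, -88920).
So ∂z/∂x = −n_x/n_z = −1.268022 and ∂z/∂y = −n_y/n_z = −0.318955.
Intercept c from TP-A: -120.5 + 268.82 + 65.07 = 213.39.
At (91, -146): z = −115.4 + 46.6 + 213.39 = 144.6 m.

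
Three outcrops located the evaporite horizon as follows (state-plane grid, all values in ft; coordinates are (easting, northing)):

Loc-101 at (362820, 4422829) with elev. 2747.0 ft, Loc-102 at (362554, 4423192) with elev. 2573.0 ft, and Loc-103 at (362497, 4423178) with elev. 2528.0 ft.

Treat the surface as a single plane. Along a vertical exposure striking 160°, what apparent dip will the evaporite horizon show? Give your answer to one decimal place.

Two edge vectors: Loc-101→Loc-102 = (-266, 363, -174), Loc-101→Loc-103 = (-323, 349, -219).
Normal n = (Loc-101→Loc-102) × (Loc-101→Loc-103) = (-18771, -2052, 24415).
So ∂z/∂E = −n_x/n_z = 0.76883 and ∂z/∂N = −n_y/n_z = 0.08405.
Unit vector along 160° is (sin 160°, cos 160°) = (0.3420, -0.9397).
Slope in that direction = a·(0.3420) + b·(-0.9397) = 0.18398.
Apparent dip = arctan|0.18398| = 10.4° (true dip is 37.7°, so apparent ≤ true as expected).

10.4°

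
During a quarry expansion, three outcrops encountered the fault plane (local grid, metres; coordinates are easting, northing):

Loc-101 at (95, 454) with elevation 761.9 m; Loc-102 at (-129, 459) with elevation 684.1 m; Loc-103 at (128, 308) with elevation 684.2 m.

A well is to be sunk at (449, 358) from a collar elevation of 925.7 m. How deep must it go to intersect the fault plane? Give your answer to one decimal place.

94.9 m

Two edge vectors: Loc-101→Loc-102 = (-224, 5, -77.8), Loc-101→Loc-103 = (33, -146, -77.7).
Normal n = (Loc-101→Loc-102) × (Loc-101→Loc-103) = (-11747.3, -19972.2, 32539).
So ∂z/∂easting = −n_x/n_z = 0.36102 and ∂z/∂northing = −n_y/n_z = 0.61379.
Intercept c from Loc-101: 761.9 − 34.30 − 278.66 = 448.94.
At (449, 358): z_contact = 162.10 + 219.74 + 448.94 = 830.78 m.
Depth below ground = 925.7 − 830.78 = 94.9 m.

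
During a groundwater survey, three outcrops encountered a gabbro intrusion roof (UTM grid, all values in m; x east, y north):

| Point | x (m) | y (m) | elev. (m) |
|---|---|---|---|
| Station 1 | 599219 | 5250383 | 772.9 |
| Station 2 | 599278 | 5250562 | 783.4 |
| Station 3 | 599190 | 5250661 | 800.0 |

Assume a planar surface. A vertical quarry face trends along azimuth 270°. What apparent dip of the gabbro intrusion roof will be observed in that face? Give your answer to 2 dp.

5.11°

Let the plane be z = a·x + b·y + c.
Station 2−Station 1: 59a + 179b = 10.5;  Station 3−Station 1: −29a + 278b = 27.1.
Solving gives a = −0.08947, b = 0.08815.
Unit vector along 270° is (sin 270°, cos 270°) = (-1.0000, -0.0000).
Slope in that direction = a·(-1.0000) + b·(-0.0000) = 0.08947.
Apparent dip = arctan|0.08947| = 5.11° (true dip is 7.2°, so apparent ≤ true as expected).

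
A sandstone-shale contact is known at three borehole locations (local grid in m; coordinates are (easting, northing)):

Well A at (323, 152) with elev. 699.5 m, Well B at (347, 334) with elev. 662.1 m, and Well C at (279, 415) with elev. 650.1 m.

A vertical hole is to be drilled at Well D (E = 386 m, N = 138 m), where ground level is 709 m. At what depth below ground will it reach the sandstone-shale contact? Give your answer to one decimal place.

Two edge vectors: Well A→Well B = (24, 182, -37.4), Well A→Well C = (-44, 263, -49.4).
Normal n = (Well A→Well B) × (Well A→Well C) = (845.4, 2831.2, 14320).
So ∂z/∂E = −n_x/n_z = −0.05904 and ∂z/∂N = −n_y/n_z = −0.19771.
Intercept c from Well A: 699.5 + 19.07 + 30.05 = 748.62.
At (386, 138): z_contact = −22.79 − 27.28 + 748.62 = 698.55 m.
Depth below ground = 709 − 698.55 = 10.5 m.

10.5 m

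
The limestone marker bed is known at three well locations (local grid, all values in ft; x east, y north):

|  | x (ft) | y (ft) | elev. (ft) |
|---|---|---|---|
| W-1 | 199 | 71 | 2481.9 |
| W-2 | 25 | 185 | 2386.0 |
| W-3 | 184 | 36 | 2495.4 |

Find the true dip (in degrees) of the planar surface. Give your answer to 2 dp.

Let the plane be z = a·x + b·y + c.
W-2−W-1: −174a + 114b = −95.9;  W-3−W-1: −15a − 35b = 13.5.
Solving gives a = 0.23301, b = −0.48558.
Gradient magnitude |∇z| = √(a² + b²) = √(0.05429 + 0.23578) = 0.53859.
True dip = arctan(0.53859) = 28.31°, dipping toward NNW (azimuth ≈ 334°).

28.31°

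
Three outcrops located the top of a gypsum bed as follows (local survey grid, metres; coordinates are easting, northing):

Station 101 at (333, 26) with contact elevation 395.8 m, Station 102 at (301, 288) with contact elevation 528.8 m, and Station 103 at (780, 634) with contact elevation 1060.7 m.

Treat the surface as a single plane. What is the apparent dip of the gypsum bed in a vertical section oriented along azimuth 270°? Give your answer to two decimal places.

34.35°

Two edge vectors: Station 101→Station 102 = (-32, 262, 133), Station 101→Station 103 = (447, 608, 664.9).
Normal n = (Station 101→Station 102) × (Station 101→Station 103) = (93339.8, 80727.8, -136570).
So ∂z/∂easting = −n_x/n_z = 0.68346 and ∂z/∂northing = −n_y/n_z = 0.59111.
Unit vector along 270° is (sin 270°, cos 270°) = (-1.0000, -0.0000).
Slope in that direction = a·(-1.0000) + b·(-0.0000) = −0.68346.
Apparent dip = arctan|0.68346| = 34.35° (true dip is 42.1°, so apparent ≤ true as expected).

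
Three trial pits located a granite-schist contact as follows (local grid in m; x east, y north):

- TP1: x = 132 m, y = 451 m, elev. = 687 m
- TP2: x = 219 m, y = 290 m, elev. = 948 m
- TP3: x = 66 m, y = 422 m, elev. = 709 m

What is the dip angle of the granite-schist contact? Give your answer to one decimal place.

Two edge vectors: TP1→TP2 = (87, -161, 261), TP1→TP3 = (-66, -29, 22).
Normal n = (TP1→TP2) × (TP1→TP3) = (4027, -19140, -13149).
So ∂z/∂x = −n_x/n_z = 0.30626 and ∂z/∂y = −n_y/n_z = −1.45562.
Gradient magnitude |∇z| = √(a² + b²) = √(0.09379 + 2.11884) = 1.48749.
True dip = arctan(1.48749) = 56.1°, dipping toward NNW (azimuth ≈ 348°).

56.1°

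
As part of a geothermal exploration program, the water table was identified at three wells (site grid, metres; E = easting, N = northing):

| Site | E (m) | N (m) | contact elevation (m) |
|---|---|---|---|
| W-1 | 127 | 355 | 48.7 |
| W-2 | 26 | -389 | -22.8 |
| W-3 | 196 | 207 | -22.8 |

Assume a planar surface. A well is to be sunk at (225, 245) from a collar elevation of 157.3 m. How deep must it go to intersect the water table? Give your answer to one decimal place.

Two edge vectors: W-1→W-2 = (-101, -744, -71.5), W-1→W-3 = (69, -148, -71.5).
Normal n = (W-1→W-2) × (W-1→W-3) = (42614, -12155, 66284).
So ∂z/∂E = −n_x/n_z = −0.64290 and ∂z/∂N = −n_y/n_z = 0.18338.
Intercept c from W-1: 48.7 + 81.65 − 65.10 = 65.25.
At (225, 245): z_contact = −144.65 + 44.93 + 65.25 = -34.48 m.
Depth below ground = 157.3 − (-34.48) = 191.8 m.

191.8 m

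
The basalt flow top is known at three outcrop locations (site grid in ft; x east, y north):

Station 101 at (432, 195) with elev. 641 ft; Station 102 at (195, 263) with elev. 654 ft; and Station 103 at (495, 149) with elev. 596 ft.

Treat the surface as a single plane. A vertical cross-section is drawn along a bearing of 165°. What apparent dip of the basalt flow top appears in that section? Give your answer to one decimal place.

Two edge vectors: Station 101→Station 102 = (-237, 68, 13), Station 101→Station 103 = (63, -46, -45).
Normal n = (Station 101→Station 102) × (Station 101→Station 103) = (-2462, -9846, 6618).
So ∂z/∂x = −n_x/n_z = 0.37202 and ∂z/∂y = −n_y/n_z = 1.48776.
Unit vector along 165° is (sin 165°, cos 165°) = (0.2588, -0.9659).
Slope in that direction = a·(0.2588) + b·(-0.9659) = −1.34078.
Apparent dip = arctan|1.34078| = 53.3° (true dip is 56.9°, so apparent ≤ true as expected).

53.3°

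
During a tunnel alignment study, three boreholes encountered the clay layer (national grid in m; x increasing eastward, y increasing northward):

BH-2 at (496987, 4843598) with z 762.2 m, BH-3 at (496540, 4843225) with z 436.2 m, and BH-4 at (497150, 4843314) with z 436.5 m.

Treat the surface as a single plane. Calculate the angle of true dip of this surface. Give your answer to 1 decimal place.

Two edge vectors: BH-2→BH-3 = (-447, -373, -326), BH-2→BH-4 = (163, -284, -325.7).
Normal n = (BH-2→BH-3) × (BH-2→BH-4) = (28902.1, -198725.9, 187747).
So ∂z/∂x = −n_x/n_z = −0.15394 and ∂z/∂y = −n_y/n_z = 1.05848.
Gradient magnitude |∇z| = √(a² + b²) = √(0.02370 + 1.12037) = 1.06961.
True dip = arctan(1.06961) = 46.9°, dipping toward S (azimuth ≈ 172°).

46.9°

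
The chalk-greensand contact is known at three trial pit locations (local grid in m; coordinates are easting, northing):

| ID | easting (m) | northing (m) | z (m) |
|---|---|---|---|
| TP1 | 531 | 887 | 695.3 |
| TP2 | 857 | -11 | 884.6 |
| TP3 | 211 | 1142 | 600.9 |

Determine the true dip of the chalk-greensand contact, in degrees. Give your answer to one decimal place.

13.0°

Two edge vectors: TP1→TP2 = (326, -898, 189.3), TP1→TP3 = (-320, 255, -94.4).
Normal n = (TP1→TP2) × (TP1→TP3) = (36499.7, -29801.6, -204230).
So ∂z/∂easting = −n_x/n_z = 0.17872 and ∂z/∂northing = −n_y/n_z = −0.14592.
Gradient magnitude |∇z| = √(a² + b²) = √(0.03194 + 0.02129) = 0.23072.
True dip = arctan(0.23072) = 13.0°, dipping toward NW (azimuth ≈ 309°).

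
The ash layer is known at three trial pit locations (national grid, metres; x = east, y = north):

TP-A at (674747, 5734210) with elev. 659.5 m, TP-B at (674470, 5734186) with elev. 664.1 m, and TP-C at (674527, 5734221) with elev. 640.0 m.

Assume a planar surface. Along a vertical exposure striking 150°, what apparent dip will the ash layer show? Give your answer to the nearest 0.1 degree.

Let the plane be z = a·x + b·y + c.
TP-B−TP-A: −277a − 24b = 4.6;  TP-C−TP-A: −220a + 11b = −19.5.
Solving gives a = 0.05013, b = −0.77021.
Unit vector along 150° is (sin 150°, cos 150°) = (0.5000, -0.8660).
Slope in that direction = a·(0.5000) + b·(-0.8660) = 0.69208.
Apparent dip = arctan|0.69208| = 34.7° (true dip is 37.7°, so apparent ≤ true as expected).

34.7°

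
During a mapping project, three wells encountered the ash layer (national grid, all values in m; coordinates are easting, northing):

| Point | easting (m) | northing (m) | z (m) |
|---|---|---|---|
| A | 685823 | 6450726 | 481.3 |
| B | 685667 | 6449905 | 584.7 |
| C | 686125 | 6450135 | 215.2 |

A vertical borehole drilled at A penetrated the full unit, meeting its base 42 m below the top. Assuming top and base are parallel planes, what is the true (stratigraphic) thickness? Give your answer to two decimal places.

32.44 m

Two edge vectors: A→B = (-156, -821, 103.4), A→C = (302, -591, -266.1).
Normal n = (A→B) × (A→C) = (279577.5, -10284.8, 340138).
So ∂z/∂easting = −n_x/n_z = −0.82195 and ∂z/∂northing = −n_y/n_z = 0.03024.
|∇z| = √(a²+b²) = 0.82251, so dip δ = arctan(0.82251) = 39.44°.
True thickness = vertical thickness × cos δ = 42 × cos 39.44° = 32.44 m.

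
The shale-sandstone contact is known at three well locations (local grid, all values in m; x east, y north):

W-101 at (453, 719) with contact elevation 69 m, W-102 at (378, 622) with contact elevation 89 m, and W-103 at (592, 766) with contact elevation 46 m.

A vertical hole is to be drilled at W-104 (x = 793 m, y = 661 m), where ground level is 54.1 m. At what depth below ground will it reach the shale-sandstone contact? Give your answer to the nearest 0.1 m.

23.0 m

Two edge vectors: W-101→W-102 = (-75, -97, 20), W-101→W-103 = (139, 47, -23).
Normal n = (W-101→W-102) × (W-101→W-103) = (1291, 1055, 9958).
So ∂z/∂x = −n_x/n_z = −0.12964 and ∂z/∂y = −n_y/n_z = −0.10594.
Intercept c from W-101: 69 + 58.73 + 76.17 = 203.90.
At (793, 661): z_contact = −102.81 − 70.03 + 203.90 = 31.07 m.
Depth below ground = 54.1 − 31.07 = 23.0 m.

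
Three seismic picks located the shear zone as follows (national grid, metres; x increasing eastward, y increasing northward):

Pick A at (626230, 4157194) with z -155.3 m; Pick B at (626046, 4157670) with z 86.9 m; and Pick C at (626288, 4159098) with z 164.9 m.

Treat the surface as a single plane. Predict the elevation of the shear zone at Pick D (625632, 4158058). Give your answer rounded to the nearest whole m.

500 m

Two edge vectors: Pick A→Pick B = (-184, 476, 242.2), Pick A→Pick C = (58, 1904, 320.2).
Normal n = (Pick A→Pick B) × (Pick A→Pick C) = (-308733.6, 72964.4, -377944).
So ∂z/∂x = −n_x/n_z = −0.81687657 and ∂z/∂y = −n_y/n_z = 0.19305611.
Intercept c from Pick A: -155.3 + 511552.62 − 802571.72 = −291174.40.
At (625632, 4158058): z = −511064.1 + 802738.5 − 291174.40 = 500.0 m.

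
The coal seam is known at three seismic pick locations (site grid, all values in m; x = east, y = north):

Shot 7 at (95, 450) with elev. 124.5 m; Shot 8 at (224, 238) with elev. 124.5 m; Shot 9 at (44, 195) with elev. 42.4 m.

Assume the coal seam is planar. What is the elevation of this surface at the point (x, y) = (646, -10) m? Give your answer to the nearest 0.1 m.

Two edge vectors: Shot 7→Shot 8 = (129, -212, 0), Shot 7→Shot 9 = (-51, -255, -82.1).
Normal n = (Shot 7→Shot 8) × (Shot 7→Shot 9) = (17405.2, 10590.9, -43707).
So ∂z/∂x = −n_x/n_z = 0.39822 and ∂z/∂y = −n_y/n_z = 0.24232.
Intercept c from Shot 7: 124.5 − 37.83 − 109.04 = −22.37.
At (646, -10): z = 257.3 − 2.4 − 22.37 = 232.5 m.

232.5 m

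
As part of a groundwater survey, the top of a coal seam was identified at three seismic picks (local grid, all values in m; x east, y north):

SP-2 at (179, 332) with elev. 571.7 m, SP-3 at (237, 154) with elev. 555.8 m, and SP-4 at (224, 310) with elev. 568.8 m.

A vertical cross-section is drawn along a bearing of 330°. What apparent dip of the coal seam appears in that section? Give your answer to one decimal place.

Let the plane be z = a·x + b·y + c.
SP-3−SP-2: 58a − 178b = −15.9;  SP-4−SP-2: 45a − 22b = −2.9.
Solving gives a = −0.02471, b = 0.08127.
Unit vector along 330° is (sin 330°, cos 330°) = (-0.5000, 0.8660).
Slope in that direction = a·(-0.5000) + b·(0.8660) = 0.08274.
Apparent dip = arctan|0.08274| = 4.7° (true dip is 4.9°, so apparent ≤ true as expected).

4.7°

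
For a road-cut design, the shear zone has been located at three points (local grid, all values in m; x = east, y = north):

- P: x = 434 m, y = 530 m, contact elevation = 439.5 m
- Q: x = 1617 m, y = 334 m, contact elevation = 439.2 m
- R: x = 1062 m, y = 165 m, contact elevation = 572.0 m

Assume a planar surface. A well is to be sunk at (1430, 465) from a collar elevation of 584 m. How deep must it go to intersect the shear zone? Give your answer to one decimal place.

195.6 m

Let the plane be z = a·x + b·y + c.
Q−P: 1183a − 196b = −0.3;  R−P: 628a − 365b = 132.5.
Solving gives a = −0.084480, b = −0.508365.
Then c = 439.5 − a·434 − b·530 = 745.60.
At (1430, 465): z_contact = −120.81 − 236.39 + 745.60 = 388.40 m.
Depth below ground = 584 − 388.40 = 195.6 m.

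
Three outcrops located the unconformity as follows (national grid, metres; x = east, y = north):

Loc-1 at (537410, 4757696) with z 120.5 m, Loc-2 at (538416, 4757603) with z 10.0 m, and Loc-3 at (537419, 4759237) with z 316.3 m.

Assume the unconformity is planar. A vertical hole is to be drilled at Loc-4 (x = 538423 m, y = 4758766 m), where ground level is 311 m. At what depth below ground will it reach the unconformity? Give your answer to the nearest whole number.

153 m

Let the plane be z = a·x + b·y + c.
Loc-2−Loc-1: 1006a − 93b = −110.5;  Loc-3−Loc-1: 9a + 1541b = 195.8.
Solving gives a = −0.09804188, b = 0.12763295.
Then c = 120.5 − a·537410 − b·4757696 = −554429.59.
At (538423, 4758766): z_contact = −52788.0 + 607375.3 − 554429.59 = 157.8 m.
Depth below ground = 311 − 157.8 = 153 m.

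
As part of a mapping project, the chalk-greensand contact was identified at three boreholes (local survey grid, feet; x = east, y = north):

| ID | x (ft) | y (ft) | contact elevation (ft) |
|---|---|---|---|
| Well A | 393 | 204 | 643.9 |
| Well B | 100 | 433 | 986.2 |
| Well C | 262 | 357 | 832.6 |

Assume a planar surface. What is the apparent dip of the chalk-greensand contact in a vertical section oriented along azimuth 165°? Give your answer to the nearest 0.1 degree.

Let the plane be z = a·x + b·y + c.
Well B−Well A: −293a + 229b = 342.3;  Well C−Well A: −131a + 153b = 188.7.
Solving gives a = −0.61764, b = 0.70450.
Unit vector along 165° is (sin 165°, cos 165°) = (0.2588, -0.9659).
Slope in that direction = a·(0.2588) + b·(-0.9659) = −0.84036.
Apparent dip = arctan|0.84036| = 40.0° (true dip is 43.1°, so apparent ≤ true as expected).

40.0°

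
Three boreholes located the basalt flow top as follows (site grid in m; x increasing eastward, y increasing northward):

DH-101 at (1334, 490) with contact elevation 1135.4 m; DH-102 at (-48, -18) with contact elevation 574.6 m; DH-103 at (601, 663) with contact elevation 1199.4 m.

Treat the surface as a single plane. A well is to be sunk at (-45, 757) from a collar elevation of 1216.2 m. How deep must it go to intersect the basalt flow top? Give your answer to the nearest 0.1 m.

8.2 m

Two edge vectors: DH-101→DH-102 = (-1382, -508, -560.8), DH-101→DH-103 = (-733, 173, 64).
Normal n = (DH-101→DH-102) × (DH-101→DH-103) = (64506.4, 499514.4, -611450).
So ∂z/∂x = −n_x/n_z = 0.105497 and ∂z/∂y = −n_y/n_z = 0.816934.
Intercept c from DH-101: 1135.4 − 140.73 − 400.30 = 594.37.
At (-45, 757): z_contact = −4.75 + 618.42 + 594.37 = 1208.04 m.
Depth below ground = 1216.2 − 1208.04 = 8.2 m.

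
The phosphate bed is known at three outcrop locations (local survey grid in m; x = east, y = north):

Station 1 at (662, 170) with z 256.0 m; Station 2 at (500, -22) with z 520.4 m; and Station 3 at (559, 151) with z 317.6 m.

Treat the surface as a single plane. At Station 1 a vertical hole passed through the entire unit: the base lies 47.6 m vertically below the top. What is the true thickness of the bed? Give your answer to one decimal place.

31.8 m

Let the plane be z = a·x + b·y + c.
Station 2−Station 1: −162a − 192b = 264.4;  Station 3−Station 1: −103a − 19b = 61.6.
Solving gives a = −0.40745, b = −1.03330.
|∇z| = √(a²+b²) = 1.11073, so dip δ = arctan(1.11073) = 48.00°.
True thickness = vertical thickness × cos δ = 47.6 × cos 48.00° = 31.8 m.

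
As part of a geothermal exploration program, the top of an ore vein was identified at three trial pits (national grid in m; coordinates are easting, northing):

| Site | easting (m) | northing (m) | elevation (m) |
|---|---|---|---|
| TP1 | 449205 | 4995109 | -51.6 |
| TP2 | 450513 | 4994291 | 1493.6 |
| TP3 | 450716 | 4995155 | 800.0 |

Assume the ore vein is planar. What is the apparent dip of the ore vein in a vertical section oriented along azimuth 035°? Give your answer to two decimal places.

Let the plane be z = a·easting + b·northing + c.
TP2−TP1: 1308a − 818b = 1545.2;  TP3−TP1: 1511a + 46b = 851.6.
Solving gives a = 0.59228, b = −0.94194.
Unit vector along 035° is (sin 35°, cos 35°) = (0.5736, 0.8192).
Slope in that direction = a·(0.5736) + b·(0.8192) = −0.43187.
Apparent dip = arctan|0.43187| = 23.36° (true dip is 48.1°, so apparent ≤ true as expected).

23.36°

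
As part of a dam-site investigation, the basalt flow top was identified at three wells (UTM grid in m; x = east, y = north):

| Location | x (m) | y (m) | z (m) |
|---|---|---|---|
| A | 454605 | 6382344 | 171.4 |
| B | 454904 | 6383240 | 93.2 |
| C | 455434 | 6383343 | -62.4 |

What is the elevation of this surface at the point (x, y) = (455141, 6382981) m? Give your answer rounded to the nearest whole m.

Let the plane be z = a·x + b·y + c.
B−A: 299a + 896b = −78.2;  C−A: 829a + 999b = −233.8.
Solving gives a = −0.29580732, b = 0.01143570.
Then c = 171.4 − a·454605 − b·6382344 = 61660.31.
At (455141, 6382981): z = −134634.0 + 72993.9 + 61660.31 = 20.1 m.

20 m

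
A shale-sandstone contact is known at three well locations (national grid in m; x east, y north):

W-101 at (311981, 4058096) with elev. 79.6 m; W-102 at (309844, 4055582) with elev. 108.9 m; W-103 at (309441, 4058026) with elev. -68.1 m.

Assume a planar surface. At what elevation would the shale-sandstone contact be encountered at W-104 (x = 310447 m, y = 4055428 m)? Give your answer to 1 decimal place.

Two edge vectors: W-101→W-102 = (-2137, -2514, 29.3), W-101→W-103 = (-2540, -70, -147.7).
Normal n = (W-101→W-102) × (W-101→W-103) = (373368.8, -390056.9, -6235970).
So ∂z/∂x = −n_x/n_z = 0.059873412 and ∂z/∂y = −n_y/n_z = −0.062549515.
Intercept c from W-101: 79.6 − 18679.37 + 253831.94 = 235232.17.
At (310447, 4055428): z = 18587.5 − 253665.1 + 235232.17 = 154.6 m.

154.6 m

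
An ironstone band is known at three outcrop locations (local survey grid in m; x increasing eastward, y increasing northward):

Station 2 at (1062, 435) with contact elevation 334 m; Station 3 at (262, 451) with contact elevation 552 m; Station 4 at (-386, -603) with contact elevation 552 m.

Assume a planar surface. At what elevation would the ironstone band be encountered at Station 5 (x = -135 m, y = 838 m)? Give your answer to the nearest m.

Two edge vectors: Station 2→Station 3 = (-800, 16, 218), Station 2→Station 4 = (-1448, -1038, 218).
Normal n = (Station 2→Station 3) × (Station 2→Station 4) = (229772, -141264, 853568).
So ∂z/∂x = −n_x/n_z = −0.26919 and ∂z/∂y = −n_y/n_z = 0.16550.
Intercept c from Station 2: 334 + 285.88 − 71.99 = 547.89.
At (-135, 838): z = 36.3 + 138.7 + 547.89 = 722.9 m.

723 m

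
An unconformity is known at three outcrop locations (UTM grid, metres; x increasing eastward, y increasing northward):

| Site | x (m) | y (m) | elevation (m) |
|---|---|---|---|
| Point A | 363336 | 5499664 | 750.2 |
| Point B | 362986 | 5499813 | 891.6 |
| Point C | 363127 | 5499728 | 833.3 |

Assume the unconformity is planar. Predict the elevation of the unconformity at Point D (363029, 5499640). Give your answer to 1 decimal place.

866.0 m

Let the plane be z = a·x + b·y + c.
Point B−Point A: −350a + 149b = 141.4;  Point C−Point A: −209a + 64b = 83.1.
Solving gives a = −0.381226404, b = 0.053495023.
Then c = 750.2 − a·363336 − b·5499664 = −154941.18.
At (363029, 5499640): z = −138396.2 + 294203.4 − 154941.18 = 866.0 m.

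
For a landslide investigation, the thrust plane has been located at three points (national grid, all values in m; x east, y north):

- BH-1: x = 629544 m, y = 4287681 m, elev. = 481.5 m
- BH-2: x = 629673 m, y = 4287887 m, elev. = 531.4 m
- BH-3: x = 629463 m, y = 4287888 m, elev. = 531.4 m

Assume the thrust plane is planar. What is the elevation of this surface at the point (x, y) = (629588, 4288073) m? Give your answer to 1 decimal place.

576.2 m

Let the plane be z = a·x + b·y + c.
BH-2−BH-1: 129a + 206b = 49.9;  BH-3−BH-1: −81a + 207b = 49.9.
Solving gives a = 0.001150061, b = 0.241512826.
Then c = 481.5 − a·629544 − b·4287681 = −1035772.47.
At (629588, 4288073): z = 724.1 + 1035624.6 − 1035772.47 = 576.2 m.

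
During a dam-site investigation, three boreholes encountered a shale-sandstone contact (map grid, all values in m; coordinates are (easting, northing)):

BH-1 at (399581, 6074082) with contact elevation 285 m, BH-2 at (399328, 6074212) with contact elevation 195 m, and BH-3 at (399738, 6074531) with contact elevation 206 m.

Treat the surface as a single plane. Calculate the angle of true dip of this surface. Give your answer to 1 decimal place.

Two edge vectors: BH-1→BH-2 = (-253, 130, -90), BH-1→BH-3 = (157, 449, -79).
Normal n = (BH-1→BH-2) × (BH-1→BH-3) = (30140, -34117, -134007).
So ∂z/∂E = −n_x/n_z = 0.22491 and ∂z/∂N = −n_y/n_z = −0.25459.
Gradient magnitude |∇z| = √(a² + b²) = √(0.05059 + 0.06482) = 0.33971.
True dip = arctan(0.33971) = 18.8°, dipping toward NW (azimuth ≈ 319°).

18.8°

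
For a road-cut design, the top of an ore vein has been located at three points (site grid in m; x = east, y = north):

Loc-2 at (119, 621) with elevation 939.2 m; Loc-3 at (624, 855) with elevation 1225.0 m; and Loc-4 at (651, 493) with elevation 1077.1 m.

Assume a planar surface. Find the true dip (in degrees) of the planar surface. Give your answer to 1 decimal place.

29.6°

Two edge vectors: Loc-2→Loc-3 = (505, 234, 285.8), Loc-2→Loc-4 = (532, -128, 137.9).
Normal n = (Loc-2→Loc-3) × (Loc-2→Loc-4) = (68851, 82406.1, -189128).
So ∂z/∂x = −n_x/n_z = 0.36404 and ∂z/∂y = −n_y/n_z = 0.43572.
Gradient magnitude |∇z| = √(a² + b²) = √(0.13253 + 0.18985) = 0.56778.
True dip = arctan(0.56778) = 29.6°, dipping toward SW (azimuth ≈ 220°).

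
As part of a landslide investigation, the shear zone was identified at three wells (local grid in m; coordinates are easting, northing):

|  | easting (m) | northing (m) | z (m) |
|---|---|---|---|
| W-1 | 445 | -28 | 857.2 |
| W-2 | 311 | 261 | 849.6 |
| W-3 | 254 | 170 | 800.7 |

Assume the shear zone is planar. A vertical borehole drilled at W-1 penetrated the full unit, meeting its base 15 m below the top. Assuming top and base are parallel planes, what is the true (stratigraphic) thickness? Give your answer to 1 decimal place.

13.1 m

Let the plane be z = a·easting + b·northing + c.
W-2−W-1: −134a + 289b = −7.6;  W-3−W-1: −191a + 198b = −56.5.
Solving gives a = 0.51710, b = 0.21346.
|∇z| = √(a²+b²) = 0.55943, so dip δ = arctan(0.55943) = 29.22°.
True thickness = vertical thickness × cos δ = 15 × cos 29.22° = 13.1 m.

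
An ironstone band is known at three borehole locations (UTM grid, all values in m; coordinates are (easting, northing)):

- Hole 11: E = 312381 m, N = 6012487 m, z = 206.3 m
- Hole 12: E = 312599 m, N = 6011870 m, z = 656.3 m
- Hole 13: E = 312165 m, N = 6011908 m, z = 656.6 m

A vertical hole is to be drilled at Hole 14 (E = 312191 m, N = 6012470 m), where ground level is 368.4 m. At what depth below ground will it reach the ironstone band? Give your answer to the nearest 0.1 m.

Two edge vectors: Hole 11→Hole 12 = (218, -617, 450), Hole 11→Hole 13 = (-216, -579, 450.3).
Normal n = (Hole 11→Hole 12) × (Hole 11→Hole 13) = (-17285.1, -195365.4, -259494).
So ∂z/∂E = −n_x/n_z = −0.066610789 and ∂z/∂N = −n_y/n_z = −0.752870587.
Intercept c from Hole 11: 206.3 + 20807.94 + 4526624.61 = 4547638.86.
At (312191, 6012470): z_contact = −20795.29 − 4526611.82 + 4547638.86 = 231.75 m.
Depth below ground = 368.4 − 231.75 = 136.6 m.

136.6 m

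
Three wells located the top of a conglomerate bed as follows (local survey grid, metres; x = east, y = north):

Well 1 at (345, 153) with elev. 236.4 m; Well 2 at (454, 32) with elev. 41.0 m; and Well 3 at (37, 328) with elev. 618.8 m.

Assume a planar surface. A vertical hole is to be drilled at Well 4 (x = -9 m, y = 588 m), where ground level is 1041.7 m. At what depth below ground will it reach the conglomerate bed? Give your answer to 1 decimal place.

Two edge vectors: Well 1→Well 2 = (109, -121, -195.4), Well 1→Well 3 = (-308, 175, 382.4).
Normal n = (Well 1→Well 2) × (Well 1→Well 3) = (-12075.4, 18501.6, -18193).
So ∂z/∂x = −n_x/n_z = −0.66374 and ∂z/∂y = −n_y/n_z = 1.01696.
Intercept c from Well 1: 236.4 + 228.99 − 155.60 = 309.79.
At (-9, 588): z_contact = 5.97 + 597.97 + 309.79 = 913.74 m.
Depth below ground = 1041.7 − 913.74 = 128.0 m.

128.0 m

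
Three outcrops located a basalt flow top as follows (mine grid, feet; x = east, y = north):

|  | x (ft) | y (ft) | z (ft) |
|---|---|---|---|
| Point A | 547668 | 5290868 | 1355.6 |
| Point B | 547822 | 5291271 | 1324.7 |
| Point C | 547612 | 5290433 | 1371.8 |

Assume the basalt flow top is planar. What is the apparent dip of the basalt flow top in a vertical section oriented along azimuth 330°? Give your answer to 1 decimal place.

Let the plane be z = a·x + b·y + c.
Point B−Point A: 154a + 403b = −30.9;  Point C−Point A: −56a − 435b = 16.2.
Solving gives a = −0.15562, b = −0.01721.
Unit vector along 330° is (sin 330°, cos 330°) = (-0.5000, 0.8660).
Slope in that direction = a·(-0.5000) + b·(0.8660) = 0.06291.
Apparent dip = arctan|0.06291| = 3.6° (true dip is 8.9°, so apparent ≤ true as expected).

3.6°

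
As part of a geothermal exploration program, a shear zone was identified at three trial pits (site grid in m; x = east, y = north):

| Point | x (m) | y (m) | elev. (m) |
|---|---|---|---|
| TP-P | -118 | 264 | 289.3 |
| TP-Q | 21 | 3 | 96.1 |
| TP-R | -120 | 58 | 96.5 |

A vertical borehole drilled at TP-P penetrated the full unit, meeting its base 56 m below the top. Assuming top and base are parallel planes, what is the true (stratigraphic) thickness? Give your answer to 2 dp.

Two edge vectors: TP-P→TP-Q = (139, -261, -193.2), TP-P→TP-R = (-2, -206, -192.8).
Normal n = (TP-P→TP-Q) × (TP-P→TP-R) = (10521.6, 27185.6, -29156).
So ∂z/∂x = −n_x/n_z = 0.36087 and ∂z/∂y = −n_y/n_z = 0.93242.
|∇z| = √(a²+b²) = 0.99982, so dip δ = arctan(0.99982) = 44.99°.
True thickness = vertical thickness × cos δ = 56 × cos 44.99° = 39.60 m.

39.60 m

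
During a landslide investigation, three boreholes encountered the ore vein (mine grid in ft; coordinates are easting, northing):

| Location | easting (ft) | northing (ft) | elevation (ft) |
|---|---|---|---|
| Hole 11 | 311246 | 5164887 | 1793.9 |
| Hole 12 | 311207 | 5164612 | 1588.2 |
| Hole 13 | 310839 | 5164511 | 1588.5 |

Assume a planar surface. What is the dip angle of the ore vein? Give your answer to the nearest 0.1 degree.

Two edge vectors: Hole 11→Hole 12 = (-39, -275, -205.7), Hole 11→Hole 13 = (-407, -376, -205.4).
Normal n = (Hole 11→Hole 12) × (Hole 11→Hole 13) = (-20858.2, 75709.3, -97261).
So ∂z/∂easting = −n_x/n_z = −0.21446 and ∂z/∂northing = −n_y/n_z = 0.77841.
Gradient magnitude |∇z| = √(a² + b²) = √(0.04599 + 0.60593) = 0.80742.
True dip = arctan(0.80742) = 38.9°, dipping toward SSE (azimuth ≈ 165°).

38.9°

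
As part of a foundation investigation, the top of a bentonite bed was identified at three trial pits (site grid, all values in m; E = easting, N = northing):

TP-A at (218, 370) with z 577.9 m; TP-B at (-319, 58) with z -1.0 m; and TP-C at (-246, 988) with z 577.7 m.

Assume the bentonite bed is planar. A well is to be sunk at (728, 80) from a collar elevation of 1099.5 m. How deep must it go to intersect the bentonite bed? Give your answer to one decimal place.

Let the plane be z = a·E + b·N + c.
TP-B−TP-A: −537a − 312b = −578.9;  TP-C−TP-A: −464a + 618b = −0.2.
Solving gives a = 0.75073, b = 0.56333.
Then c = 577.9 − a·218 − b·370 = 205.81.
At (728, 80): z_contact = 546.53 + 45.07 + 205.81 = 797.41 m.
Depth below ground = 1099.5 − 797.41 = 302.1 m.

302.1 m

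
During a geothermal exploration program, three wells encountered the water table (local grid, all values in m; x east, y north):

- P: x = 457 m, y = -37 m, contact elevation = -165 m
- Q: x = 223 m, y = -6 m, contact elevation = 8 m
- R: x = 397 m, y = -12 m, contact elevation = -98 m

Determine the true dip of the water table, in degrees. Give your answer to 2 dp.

Two edge vectors: P→Q = (-234, 31, 173), P→R = (-60, 25, 67).
Normal n = (P→Q) × (P→R) = (-2248, 5298, -3990).
So ∂z/∂x = −n_x/n_z = −0.56341 and ∂z/∂y = −n_y/n_z = 1.32782.
Gradient magnitude |∇z| = √(a² + b²) = √(0.31743 + 1.76310) = 1.44241.
True dip = arctan(1.44241) = 55.27°, dipping toward SSE (azimuth ≈ 157°).

55.27°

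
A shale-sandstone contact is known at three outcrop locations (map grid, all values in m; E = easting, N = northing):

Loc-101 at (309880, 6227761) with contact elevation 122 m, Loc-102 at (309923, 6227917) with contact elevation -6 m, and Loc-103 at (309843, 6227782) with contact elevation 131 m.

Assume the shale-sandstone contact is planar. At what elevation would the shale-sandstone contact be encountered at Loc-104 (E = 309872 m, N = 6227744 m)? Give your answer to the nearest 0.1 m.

138.0 m

Two edge vectors: Loc-101→Loc-102 = (43, 156, -128), Loc-101→Loc-103 = (-37, 21, 9).
Normal n = (Loc-101→Loc-102) × (Loc-101→Loc-103) = (4092, 4349, 6675).
So ∂z/∂E = −n_x/n_z = −0.613033708 and ∂z/∂N = −n_y/n_z = −0.651535581.
Intercept c from Loc-101: 122 + 189966.89 + 4057607.88 = 4247696.76.
At (309872, 6227744): z = −189962.0 − 4057596.8 + 4247696.76 = 138.0 m.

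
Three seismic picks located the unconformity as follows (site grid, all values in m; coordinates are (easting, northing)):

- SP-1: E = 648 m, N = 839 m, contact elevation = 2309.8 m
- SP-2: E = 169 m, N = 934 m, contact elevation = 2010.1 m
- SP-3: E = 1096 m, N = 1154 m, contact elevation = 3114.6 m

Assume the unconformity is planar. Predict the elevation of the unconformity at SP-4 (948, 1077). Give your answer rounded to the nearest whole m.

Two edge vectors: SP-1→SP-2 = (-479, 95, -299.7), SP-1→SP-3 = (448, 315, 804.8).
Normal n = (SP-1→SP-2) × (SP-1→SP-3) = (170861.5, 251233.6, -193445).
So ∂z/∂E = −n_x/n_z = 0.88326 and ∂z/∂N = −n_y/n_z = 1.29873.
Intercept c from SP-1: 2309.8 − 572.35 − 1089.64 = 647.81.
At (948, 1077): z = 837.3 + 1398.7 + 647.81 = 2883.9 m.

2884 m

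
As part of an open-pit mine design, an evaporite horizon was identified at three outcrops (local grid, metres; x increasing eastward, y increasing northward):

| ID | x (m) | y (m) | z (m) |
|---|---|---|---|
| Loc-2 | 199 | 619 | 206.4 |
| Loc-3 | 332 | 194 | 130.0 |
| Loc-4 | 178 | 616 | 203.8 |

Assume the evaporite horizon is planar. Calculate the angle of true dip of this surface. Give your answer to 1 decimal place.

12.9°

Let the plane be z = a·x + b·y + c.
Loc-3−Loc-2: 133a − 425b = −76.4;  Loc-4−Loc-2: −21a − 3b = −2.6.
Solving gives a = 0.09393, b = 0.20916.
Gradient magnitude |∇z| = √(a² + b²) = √(0.00882 + 0.04375) = 0.22928.
True dip = arctan(0.22928) = 12.9°, dipping toward SSW (azimuth ≈ 204°).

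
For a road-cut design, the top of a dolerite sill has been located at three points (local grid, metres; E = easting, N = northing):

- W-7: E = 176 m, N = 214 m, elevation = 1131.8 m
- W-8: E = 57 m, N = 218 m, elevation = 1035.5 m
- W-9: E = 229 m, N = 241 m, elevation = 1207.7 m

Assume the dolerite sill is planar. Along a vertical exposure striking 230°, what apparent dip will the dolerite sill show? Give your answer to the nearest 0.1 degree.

54.2°

Let the plane be z = a·E + b·N + c.
W-8−W-7: −119a + 4b = −96.3;  W-9−W-7: 53a + 27b = 75.9.
Solving gives a = 0.84780, b = 1.14692.
Unit vector along 230° is (sin 230°, cos 230°) = (-0.7660, -0.6428).
Slope in that direction = a·(-0.7660) + b·(-0.6428) = −1.38667.
Apparent dip = arctan|1.38667| = 54.2° (true dip is 55.0°, so apparent ≤ true as expected).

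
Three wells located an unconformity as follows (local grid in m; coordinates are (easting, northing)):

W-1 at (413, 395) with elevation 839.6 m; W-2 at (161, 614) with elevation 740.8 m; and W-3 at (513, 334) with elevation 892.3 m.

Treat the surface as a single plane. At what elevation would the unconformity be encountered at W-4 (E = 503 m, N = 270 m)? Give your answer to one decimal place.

850.5 m

Two edge vectors: W-1→W-2 = (-252, 219, -98.8), W-1→W-3 = (100, -61, 52.7).
Normal n = (W-1→W-2) × (W-1→W-3) = (5514.5, 3400.4, -6528).
So ∂z/∂E = −n_x/n_z = 0.84475 and ∂z/∂N = −n_y/n_z = 0.52089.
Intercept c from W-1: 839.6 − 348.88 − 205.75 = 284.97.
At (503, 270): z = 424.9 + 140.6 + 284.97 = 850.5 m.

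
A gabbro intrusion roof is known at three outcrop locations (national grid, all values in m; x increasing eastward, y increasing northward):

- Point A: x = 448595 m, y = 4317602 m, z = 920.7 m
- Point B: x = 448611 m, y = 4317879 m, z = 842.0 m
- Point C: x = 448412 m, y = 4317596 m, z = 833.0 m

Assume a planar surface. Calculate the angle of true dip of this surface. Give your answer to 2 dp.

Two edge vectors: Point A→Point B = (16, 277, -78.7), Point A→Point C = (-183, -6, -87.7).
Normal n = (Point A→Point B) × (Point A→Point C) = (-24765.1, 15805.3, 50595).
So ∂z/∂x = −n_x/n_z = 0.48948 and ∂z/∂y = −n_y/n_z = −0.31239.
Gradient magnitude |∇z| = √(a² + b²) = √(0.23959 + 0.09759) = 0.58067.
True dip = arctan(0.58067) = 30.14°, dipping toward WNW (azimuth ≈ 303°).

30.14°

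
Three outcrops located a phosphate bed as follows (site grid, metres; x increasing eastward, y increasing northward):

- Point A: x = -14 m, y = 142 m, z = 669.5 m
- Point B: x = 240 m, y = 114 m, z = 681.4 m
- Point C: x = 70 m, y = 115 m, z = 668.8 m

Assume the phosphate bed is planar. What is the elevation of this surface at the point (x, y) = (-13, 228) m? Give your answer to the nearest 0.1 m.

692.0 m

Two edge vectors: Point A→Point B = (254, -28, 11.9), Point A→Point C = (84, -27, -0.7).
Normal n = (Point A→Point B) × (Point A→Point C) = (340.9, 1177.4, -4506).
So ∂z/∂x = −n_x/n_z = 0.07565 and ∂z/∂y = −n_y/n_z = 0.26130.
Intercept c from Point A: 669.5 + 1.06 − 37.10 = 633.46.
At (-13, 228): z = −1.0 + 59.6 + 633.46 = 692.0 m.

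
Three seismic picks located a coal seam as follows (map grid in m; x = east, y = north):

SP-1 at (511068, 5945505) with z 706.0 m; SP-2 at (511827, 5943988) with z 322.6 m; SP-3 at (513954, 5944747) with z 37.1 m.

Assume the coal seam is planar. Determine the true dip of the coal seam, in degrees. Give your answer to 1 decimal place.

Let the plane be z = a·x + b·y + c.
SP-2−SP-1: 759a − 1517b = −383.4;  SP-3−SP-1: 2886a − 758b = −668.9.
Solving gives a = −0.19042, b = 0.15746.
Gradient magnitude |∇z| = √(a² + b²) = √(0.03626 + 0.02480) = 0.24709.
True dip = arctan(0.24709) = 13.9°, dipping toward SE (azimuth ≈ 130°).

13.9°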